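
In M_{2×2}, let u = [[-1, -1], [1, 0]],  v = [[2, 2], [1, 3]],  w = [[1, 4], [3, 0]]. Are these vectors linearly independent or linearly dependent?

Take coordinates with respect to the standard basis {E₁₁, E₁₂, E₂₁, E₂₂}.
Place the vectors as rows of a 3×4 matrix and reduce to echelon form.
The reduction yields 3 nonzero rows, so the rank is 3.
Since rank = 3 (the number of vectors), the set is linearly independent.

linearly independent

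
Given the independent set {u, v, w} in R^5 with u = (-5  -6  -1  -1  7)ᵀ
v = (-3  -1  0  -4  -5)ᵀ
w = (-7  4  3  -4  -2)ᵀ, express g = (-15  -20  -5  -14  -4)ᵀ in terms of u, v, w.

g = 2u + 4v - w

Solve the system with u, v, w as columns and g as the right-hand side.
Row-reducing the augmented matrix gives the unique coefficients (a₁, a₂, a₃) = (2, 4, -1).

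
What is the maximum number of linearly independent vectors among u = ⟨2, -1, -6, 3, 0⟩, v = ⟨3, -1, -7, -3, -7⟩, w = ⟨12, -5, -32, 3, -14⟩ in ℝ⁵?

Row-reduce the 3×5 matrix with these as rows.
There are 2 pivot columns, so rank = 2.

2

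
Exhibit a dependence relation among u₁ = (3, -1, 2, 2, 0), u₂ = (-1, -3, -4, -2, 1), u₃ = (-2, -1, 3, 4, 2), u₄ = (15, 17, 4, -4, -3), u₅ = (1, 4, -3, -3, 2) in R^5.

Set up α₁u₁ + … + α₅u₅ = 0 and solve the homogeneous system.
The free variable yields coefficients (2, -3, -2, -1, 2) (any nonzero multiple also works).

2u₁ - 3u₂ - 2u₃ - u₄ + 2u₅ = 0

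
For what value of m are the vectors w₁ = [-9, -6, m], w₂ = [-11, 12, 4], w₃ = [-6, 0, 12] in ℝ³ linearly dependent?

The set is linearly dependent precisely when det[w₁; w₂; w₃] = 0.
Cofactor expansion gives det = 72*m - 1944.
This vanishes exactly when m = 27.

m = 27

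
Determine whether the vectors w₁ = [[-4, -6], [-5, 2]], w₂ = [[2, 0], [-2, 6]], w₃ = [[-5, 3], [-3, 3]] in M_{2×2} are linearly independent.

linearly independent

Write each element as a coordinate vector in ℝ⁴ using {E₁₁, E₁₂, E₂₁, E₂₂}.
Row-reduce the matrix whose columns are w₁, w₂, w₃.
The reduction yields 3 nonzero rows, so the rank is 3.
Since rank = 3 (the number of vectors), the set is linearly independent.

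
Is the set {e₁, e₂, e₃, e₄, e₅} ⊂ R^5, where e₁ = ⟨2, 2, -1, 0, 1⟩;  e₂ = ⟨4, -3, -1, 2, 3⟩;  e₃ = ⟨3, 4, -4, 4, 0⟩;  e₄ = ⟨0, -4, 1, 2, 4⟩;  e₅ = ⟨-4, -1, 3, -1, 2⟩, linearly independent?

linearly independent

Place the vectors as rows of a 5×5 matrix and reduce to echelon form.
The reduction yields 5 nonzero rows, so the rank is 5.
Since rank = 5 (the number of vectors), the set is linearly independent.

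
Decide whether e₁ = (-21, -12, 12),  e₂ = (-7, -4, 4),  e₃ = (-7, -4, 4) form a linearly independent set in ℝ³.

linearly dependent

The matrix [e₁|e₂|e₃] has determinant 0.
A zero determinant means the columns are linearly dependent.
Indeed e₁ - 3e₂ = 0.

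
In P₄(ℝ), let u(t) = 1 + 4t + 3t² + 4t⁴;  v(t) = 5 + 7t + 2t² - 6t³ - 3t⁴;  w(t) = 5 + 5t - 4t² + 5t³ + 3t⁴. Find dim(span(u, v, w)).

dim = 3

Pass to coordinate vectors with respect to the basis {1, t, …, t⁴}.
Put the 5×3 matrix [u|v|w] into echelon form.
There are 3 pivot columns, so rank = 3.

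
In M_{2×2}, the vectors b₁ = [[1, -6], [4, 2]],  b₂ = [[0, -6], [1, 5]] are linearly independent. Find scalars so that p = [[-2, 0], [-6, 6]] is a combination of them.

p = -2b₁ + 2b₂

Take coordinate vectors relative to {E₁₁, E₁₂, E₂₁, E₂₂}.
Since b₁, b₂ are independent, the coefficients expressing p are uniquely determined by a linear system.
Back-substitution yields (α₁, α₂) = (-2, 2).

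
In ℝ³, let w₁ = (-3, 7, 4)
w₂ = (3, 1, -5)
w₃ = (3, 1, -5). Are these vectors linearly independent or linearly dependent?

Two of the vectors are equal, giving an immediate dependence.

linearly dependent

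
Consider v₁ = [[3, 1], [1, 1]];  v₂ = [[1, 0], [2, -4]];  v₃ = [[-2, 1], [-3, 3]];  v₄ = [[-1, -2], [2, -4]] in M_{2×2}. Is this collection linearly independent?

Write each element as a coordinate vector in ℝ⁴ using {E₁₁, E₁₂, E₂₁, E₂₂}.
The matrix [v₁|v₂|v₃|v₄] has determinant 0.
A zero determinant means the columns are linearly dependent.
Indeed v₁ + v₃ + v₄ = 0.

linearly dependent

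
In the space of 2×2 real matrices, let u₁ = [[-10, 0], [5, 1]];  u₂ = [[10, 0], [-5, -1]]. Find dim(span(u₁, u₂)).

1

Use coordinates relative to {E₁₁, E₁₂, E₂₁, E₂₂}.
Put the 4×2 matrix [u₁|u₂] into echelon form.
Reduction leaves 1 leading entry, giving rank 1.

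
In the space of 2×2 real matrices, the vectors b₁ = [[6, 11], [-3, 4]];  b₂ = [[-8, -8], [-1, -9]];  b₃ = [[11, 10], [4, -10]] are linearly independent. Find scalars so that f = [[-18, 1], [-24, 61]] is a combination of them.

Take coordinate vectors relative to {E₁₁, E₁₂, E₂₁, E₂₂}.
Set up the augmented matrix [b₁ | b₂ | b₃ | f] and row-reduce.
Row-reducing the augmented matrix gives the unique coefficients (c₁, c₂, c₃) = (3, -1, -4).

f = 3b₁ - b₂ - 4b₃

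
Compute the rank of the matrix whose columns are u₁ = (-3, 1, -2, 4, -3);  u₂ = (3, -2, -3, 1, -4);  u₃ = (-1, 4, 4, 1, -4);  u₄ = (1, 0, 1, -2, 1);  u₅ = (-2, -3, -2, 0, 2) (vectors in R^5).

5

Row-reduce the 5×5 matrix with these as rows.
The echelon form has 5 nonzero rows, so the rank is 5.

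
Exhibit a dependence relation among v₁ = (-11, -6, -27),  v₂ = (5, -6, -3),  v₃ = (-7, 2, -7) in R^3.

v₁ - 2v₂ - 3v₃ = 0

Solve the homogeneous system with v₁, v₂, v₃ as columns by row-reducing the coefficient matrix.
A generator of the null space is (1, -2, -3).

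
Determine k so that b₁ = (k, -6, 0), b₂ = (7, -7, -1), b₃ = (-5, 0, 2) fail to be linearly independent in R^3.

k = 27/7

Place the vectors as rows of a 3×3 matrix; dependence ⇔ determinant zero.
The determinant works out to 54 - 14*k.
Setting this to zero gives k = 27/7.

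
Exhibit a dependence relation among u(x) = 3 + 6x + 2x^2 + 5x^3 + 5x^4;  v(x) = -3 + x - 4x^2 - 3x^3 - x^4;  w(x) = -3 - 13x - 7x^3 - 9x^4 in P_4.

Take coordinates with respect to {1, x, …, x^4}.
Set up α₁u + … + α₃w = 0 and solve the homogeneous system.
The free variable yields coefficients (2, 1, 1) (any nonzero multiple also works).

2u + v + w = 0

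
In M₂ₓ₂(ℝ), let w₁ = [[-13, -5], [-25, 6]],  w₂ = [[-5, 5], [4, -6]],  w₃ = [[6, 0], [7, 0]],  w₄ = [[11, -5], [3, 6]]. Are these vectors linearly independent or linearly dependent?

Write each element as a coordinate vector in ℝ⁴ using {E₁₁, E₁₂, E₂₁, E₂₂}.
Form the 4×4 matrix with these as columns; its determinant is 0.
A zero determinant means the columns are linearly dependent.

linearly dependent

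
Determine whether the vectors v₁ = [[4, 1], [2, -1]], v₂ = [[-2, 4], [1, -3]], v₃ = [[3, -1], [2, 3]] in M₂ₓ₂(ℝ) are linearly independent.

linearly independent

Write each element as a coordinate vector in ℝ⁴ using {E₁₁, E₁₂, E₂₁, E₂₂}.
Place the vectors as rows of a 3×4 matrix and reduce to echelon form.
The reduction yields 3 nonzero rows, so the rank is 3.
Since rank = 3 (the number of vectors), the set is linearly independent.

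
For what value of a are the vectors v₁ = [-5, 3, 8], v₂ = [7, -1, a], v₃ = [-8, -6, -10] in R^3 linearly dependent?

a = -40/9

The set is linearly dependent precisely when det[v₁; v₂; v₃] = 0.
The determinant works out to -54*a - 240.
Setting this to zero gives a = -40/9.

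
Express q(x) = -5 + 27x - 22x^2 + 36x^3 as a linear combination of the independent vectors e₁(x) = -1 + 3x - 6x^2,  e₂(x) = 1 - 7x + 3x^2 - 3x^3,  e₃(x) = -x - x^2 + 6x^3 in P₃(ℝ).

q = e₁ - 4e₂ + 4e₃

Identify each element with its coordinate vector in ℝ⁴ via {1, x, …, x^3}.
Write q = α₁e₁ + … + α₃e₃ and equate components.
Back-substitution yields (α₁, α₂, α₃) = (1, -4, 4).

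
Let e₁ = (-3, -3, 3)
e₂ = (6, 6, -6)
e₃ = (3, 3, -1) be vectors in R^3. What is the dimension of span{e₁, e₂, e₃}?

2

Form the matrix with e₁, e₂, e₃ as columns and reduce.
Reduction leaves 2 leading entries, giving rank 2.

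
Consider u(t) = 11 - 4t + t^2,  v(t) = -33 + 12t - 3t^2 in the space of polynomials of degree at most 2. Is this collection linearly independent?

Take coordinates with respect to the standard basis {1, t, t^2}.
Row-reduce the matrix whose columns are u, v.
The reduction yields 1 nonzero row, so the rank is 1.
Since rank 1 < 2, the set is linearly dependent.
Indeed 3u + v = 0.

linearly dependent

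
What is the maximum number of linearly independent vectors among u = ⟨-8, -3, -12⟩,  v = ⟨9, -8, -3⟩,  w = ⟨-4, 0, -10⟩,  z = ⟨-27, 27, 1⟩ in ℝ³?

3

Apply Gaussian elimination to the matrix whose rows are u, v, w, z.
There are 3 pivot columns, so rank = 3.
(With 4 elements in a 3-dimensional space the rank is at most 3.)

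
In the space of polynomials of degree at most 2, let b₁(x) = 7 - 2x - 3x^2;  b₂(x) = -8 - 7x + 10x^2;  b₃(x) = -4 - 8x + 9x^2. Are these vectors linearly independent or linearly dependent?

Write each element as a coordinate vector in ℝ³ using {1, x, x^2}.
Place the vectors as rows of a 3×3 matrix and reduce to echelon form.
The reduction yields 3 nonzero rows, so the rank is 3.
Since rank = 3 (the number of vectors), the set is linearly independent.

linearly independent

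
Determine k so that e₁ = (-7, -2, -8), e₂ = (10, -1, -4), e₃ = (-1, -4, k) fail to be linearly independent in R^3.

The set is linearly dependent precisely when det[e₁; e₂; e₃] = 0.
Expanding, det = 27*k + 432.
Solving 27*k + 432 = 0 yields k = -16.

k = -16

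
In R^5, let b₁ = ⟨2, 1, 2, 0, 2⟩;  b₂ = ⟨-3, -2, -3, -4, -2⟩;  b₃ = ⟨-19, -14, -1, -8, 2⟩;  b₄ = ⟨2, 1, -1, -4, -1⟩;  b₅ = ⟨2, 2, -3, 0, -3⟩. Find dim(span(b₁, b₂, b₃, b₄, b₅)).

Row-reduce the 5×5 matrix with these as rows.
Exactly 4 pivots survive; hence the rank is 4.

4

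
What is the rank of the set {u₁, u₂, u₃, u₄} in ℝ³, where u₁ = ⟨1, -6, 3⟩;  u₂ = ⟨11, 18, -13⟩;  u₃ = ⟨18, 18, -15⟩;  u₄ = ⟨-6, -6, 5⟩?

rank 2

Apply Gaussian elimination to the matrix whose rows are u₁, u₂, u₃, u₄.
There are 2 pivot columns, so rank = 2.
(With 4 elements in a 3-dimensional space the rank is at most 3.)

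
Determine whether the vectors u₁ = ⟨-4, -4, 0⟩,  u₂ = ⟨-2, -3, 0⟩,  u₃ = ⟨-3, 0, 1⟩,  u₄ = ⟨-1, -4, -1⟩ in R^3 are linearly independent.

linearly dependent

There are 4 vectors in a 3-dimensional space, so they cannot be linearly independent.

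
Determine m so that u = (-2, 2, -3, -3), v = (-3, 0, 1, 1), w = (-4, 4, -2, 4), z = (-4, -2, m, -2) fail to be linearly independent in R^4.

The set is linearly dependent precisely when det[u; v; w; z] = 0.
Cofactor expansion gives det = 132 - 60*m.
Setting this to zero gives m = 11/5.

m = 11/5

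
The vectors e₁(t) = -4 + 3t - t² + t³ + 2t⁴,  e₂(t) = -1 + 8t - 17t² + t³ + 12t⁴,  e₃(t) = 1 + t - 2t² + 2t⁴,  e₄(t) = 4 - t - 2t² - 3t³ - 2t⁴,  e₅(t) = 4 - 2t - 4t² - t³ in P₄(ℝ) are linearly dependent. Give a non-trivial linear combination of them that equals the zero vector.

Take coordinates with respect to {1, t, …, t⁴}.
Row-reduce the matrix with e₁, e₂, e₃, e₄, e₅ as columns; the null space gives the coefficients.
One solution (up to scaling) is (3, -1, 3, 0, 2).

3e₁ - e₂ + 3e₃ + 2e₅ = 0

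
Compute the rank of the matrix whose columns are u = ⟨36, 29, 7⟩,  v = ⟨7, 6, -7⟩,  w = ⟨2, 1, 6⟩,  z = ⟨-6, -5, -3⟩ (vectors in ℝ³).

rank 3

Apply Gaussian elimination to the matrix whose rows are u, v, w, z.
The echelon form has 3 nonzero rows, so the rank is 3.
(With 4 elements in a 3-dimensional space the rank is at most 3.)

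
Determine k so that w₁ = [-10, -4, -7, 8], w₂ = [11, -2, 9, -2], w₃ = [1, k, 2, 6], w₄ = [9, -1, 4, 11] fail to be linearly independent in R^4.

k = -6

Dependence holds iff the 4×4 matrix [w₁ w₂ w₃ w₄] is singular.
The determinant works out to 393*k + 2358.
This vanishes exactly when k = -6.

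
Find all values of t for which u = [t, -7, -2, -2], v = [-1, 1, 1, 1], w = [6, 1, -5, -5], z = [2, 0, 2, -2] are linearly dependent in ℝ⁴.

t = 7/6

Dependence holds iff the 4×4 matrix [u v w z] is singular.
Expanding, det = 24*t - 28.
This vanishes exactly when t = 7/6.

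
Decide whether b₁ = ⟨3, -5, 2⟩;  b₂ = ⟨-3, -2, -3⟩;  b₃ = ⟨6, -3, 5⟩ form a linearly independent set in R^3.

Form the 3×3 matrix with these as columns; its determinant is 0.
A zero determinant means the columns are linearly dependent.

linearly dependent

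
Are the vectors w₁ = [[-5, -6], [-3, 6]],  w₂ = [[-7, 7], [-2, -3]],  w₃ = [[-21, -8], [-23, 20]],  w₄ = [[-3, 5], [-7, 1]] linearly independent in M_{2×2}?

Write each element as a coordinate vector in ℝ⁴ using {E₁₁, E₁₂, E₂₁, E₂₂}.
Place the vectors as rows of a 4×4 matrix and reduce to echelon form.
The reduction yields 3 nonzero rows, so the rank is 3.
Since rank 3 < 4, the set is linearly dependent.
Indeed 3w₁ - w₃ + 2w₄ = 0.

linearly dependent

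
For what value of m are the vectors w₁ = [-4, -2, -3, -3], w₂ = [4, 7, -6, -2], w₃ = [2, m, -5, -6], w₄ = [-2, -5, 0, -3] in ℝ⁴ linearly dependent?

The set is linearly dependent precisely when det[w₁; w₂; w₃; w₄] = 0.
The determinant works out to 84*m + 56.
Solving 84*m + 56 = 0 yields m = -2/3.

m = -2/3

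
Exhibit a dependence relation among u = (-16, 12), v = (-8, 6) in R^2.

Set up α₁u + α₂v = 0 and solve the homogeneous system.
One solution (up to scaling) is (1, -2).

u - 2v = 0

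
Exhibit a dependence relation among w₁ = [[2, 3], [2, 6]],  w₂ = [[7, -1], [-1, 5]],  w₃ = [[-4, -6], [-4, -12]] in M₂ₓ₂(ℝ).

Take coordinates with respect to {E₁₁, E₁₂, E₂₁, E₂₂}.
Write the vectors as columns of a matrix and find a nonzero vector in its null space.
A generator of the null space is (2, 0, 1).

2w₁ + w₃ = 0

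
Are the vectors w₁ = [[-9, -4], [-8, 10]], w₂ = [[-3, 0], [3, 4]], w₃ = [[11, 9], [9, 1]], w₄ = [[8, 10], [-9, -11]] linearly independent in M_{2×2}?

Write each element as a coordinate vector in ℝ⁴ using {E₁₁, E₁₂, E₂₁, E₂₂}.
The matrix [w₁|w₂|w₃|w₄] has determinant -6997.
A nonzero determinant means the columns are linearly independent.

linearly independent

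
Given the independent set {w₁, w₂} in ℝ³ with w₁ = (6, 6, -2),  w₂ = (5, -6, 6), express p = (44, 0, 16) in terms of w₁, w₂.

p = 4w₁ + 4w₂

Since w₁, w₂ are independent, the coefficients expressing p are uniquely determined by a linear system.
Row-reducing the augmented matrix gives the unique coefficients (c₁, c₂) = (4, 4).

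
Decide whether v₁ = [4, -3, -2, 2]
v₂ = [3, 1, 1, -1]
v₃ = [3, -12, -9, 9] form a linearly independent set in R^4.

linearly dependent

Place the vectors as rows of a 3×4 matrix and reduce to echelon form.
The reduction yields 2 nonzero rows, so the rank is 2.
Since rank 2 < 3, the set is linearly dependent.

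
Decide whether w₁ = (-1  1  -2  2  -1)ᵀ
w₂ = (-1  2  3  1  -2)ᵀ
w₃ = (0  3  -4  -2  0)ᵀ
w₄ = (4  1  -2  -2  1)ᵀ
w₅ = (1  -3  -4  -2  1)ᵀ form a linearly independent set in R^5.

linearly independent

Row-reduce the matrix whose columns are w₁, w₂, w₃, w₄, w₅.
The reduction yields 5 nonzero rows, so the rank is 5.
Since rank = 5 (the number of vectors), the set is linearly independent.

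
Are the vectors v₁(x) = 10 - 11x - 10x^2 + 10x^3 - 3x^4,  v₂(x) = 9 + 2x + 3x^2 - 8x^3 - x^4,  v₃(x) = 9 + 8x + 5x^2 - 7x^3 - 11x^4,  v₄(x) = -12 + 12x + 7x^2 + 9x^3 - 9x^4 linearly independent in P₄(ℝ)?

Write each element as a coordinate vector in ℝ⁵ using {1, x, …, x^4}.
Place the vectors as rows of a 4×5 matrix and reduce to echelon form.
The reduction yields 4 nonzero rows, so the rank is 4.
Since rank = 4 (the number of vectors), the set is linearly independent.

linearly independent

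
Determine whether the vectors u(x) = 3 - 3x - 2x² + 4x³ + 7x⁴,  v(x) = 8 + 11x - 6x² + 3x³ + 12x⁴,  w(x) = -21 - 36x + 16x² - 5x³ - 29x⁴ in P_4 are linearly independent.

Take coordinates with respect to the standard basis {1, x, …, x⁴}.
Place the vectors as rows of a 3×5 matrix and reduce to echelon form.
The reduction yields 2 nonzero rows, so the rank is 2.
Since rank 2 < 3, the set is linearly dependent.

linearly dependent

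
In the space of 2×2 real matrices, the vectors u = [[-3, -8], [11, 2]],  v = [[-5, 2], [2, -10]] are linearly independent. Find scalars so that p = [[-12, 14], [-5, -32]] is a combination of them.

Work in coordinates with respect to the standard basis {E₁₁, E₁₂, E₂₁, E₂₂}.
Set up the augmented matrix [u | v | p] and row-reduce.
The system has the unique solution (a₁, a₂) = (-1, 3).

p = -u + 3v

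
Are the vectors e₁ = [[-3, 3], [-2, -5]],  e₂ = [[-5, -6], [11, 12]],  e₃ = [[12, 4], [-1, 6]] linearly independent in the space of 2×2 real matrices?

linearly independent

Write each element as a coordinate vector in ℝ⁴ using {E₁₁, E₁₂, E₂₁, E₂₂}.
Place the vectors as rows of a 3×4 matrix and reduce to echelon form.
The reduction yields 3 nonzero rows, so the rank is 3.
Since rank = 3 (the number of vectors), the set is linearly independent.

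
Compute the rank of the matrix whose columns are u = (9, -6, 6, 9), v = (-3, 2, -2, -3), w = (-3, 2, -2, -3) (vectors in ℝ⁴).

1

Form the matrix with u, v, w as columns and reduce.
There is 1 pivot column, so rank = 1.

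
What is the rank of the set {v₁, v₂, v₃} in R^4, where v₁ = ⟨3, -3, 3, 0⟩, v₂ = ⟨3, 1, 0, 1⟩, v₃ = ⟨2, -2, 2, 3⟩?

3

Row-reduce the 3×4 matrix with these as rows.
The echelon form has 3 nonzero rows, so the rank is 3.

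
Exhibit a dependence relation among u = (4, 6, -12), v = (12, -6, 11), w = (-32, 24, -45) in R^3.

u - 3v - w = 0

Write the vectors as columns of a matrix and find a nonzero vector in its null space.
A generator of the null space is (1, -3, -1).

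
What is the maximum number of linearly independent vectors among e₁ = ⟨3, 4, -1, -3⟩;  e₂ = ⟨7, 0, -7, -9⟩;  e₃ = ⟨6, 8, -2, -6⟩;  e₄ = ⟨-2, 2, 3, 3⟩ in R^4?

2

Row-reduce the 4×4 matrix with these as rows.
Exactly 2 pivots survive; hence the rank is 2.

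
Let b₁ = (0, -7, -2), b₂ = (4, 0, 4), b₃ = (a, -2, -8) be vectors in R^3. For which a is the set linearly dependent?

a = -52/7

The vectors are dependent exactly when the determinant of the matrix with rows b₁, b₂, b₃ vanishes.
The determinant works out to -28*a - 208.
This vanishes exactly when a = -52/7.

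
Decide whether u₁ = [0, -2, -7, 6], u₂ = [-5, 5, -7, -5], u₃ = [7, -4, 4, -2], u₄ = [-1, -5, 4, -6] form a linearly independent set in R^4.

linearly independent

Place the vectors as rows of a 4×4 matrix and reduce to echelon form.
The reduction yields 4 nonzero rows, so the rank is 4.
Since rank = 4 (the number of vectors), the set is linearly independent.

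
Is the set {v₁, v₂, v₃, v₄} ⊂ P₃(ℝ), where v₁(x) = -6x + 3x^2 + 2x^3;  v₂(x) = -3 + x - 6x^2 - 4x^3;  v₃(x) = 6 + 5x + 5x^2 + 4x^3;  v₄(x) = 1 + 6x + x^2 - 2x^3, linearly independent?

linearly independent

Write each element as a coordinate vector in ℝ⁴ using {1, x, …, x^3}.
The matrix [v₁|v₂|v₃|v₄] has determinant -142.
A nonzero determinant means the columns are linearly independent.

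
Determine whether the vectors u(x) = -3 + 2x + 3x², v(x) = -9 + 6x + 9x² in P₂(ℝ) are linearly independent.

linearly dependent

Take coordinates with respect to the standard basis {1, x, x²}.
One vector is a scalar multiple of another, so the set is dependent.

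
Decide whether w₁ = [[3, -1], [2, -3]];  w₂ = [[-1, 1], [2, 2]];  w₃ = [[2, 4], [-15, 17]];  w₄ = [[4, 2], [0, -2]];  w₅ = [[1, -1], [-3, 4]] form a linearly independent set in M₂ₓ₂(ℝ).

linearly dependent

Take coordinates with respect to the standard basis {E₁₁, E₁₂, E₂₁, E₂₂}.
There are 5 vectors in a 4-dimensional space, so they cannot be linearly independent.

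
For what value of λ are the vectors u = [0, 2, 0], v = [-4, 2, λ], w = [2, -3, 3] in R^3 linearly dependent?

The vectors are dependent exactly when the determinant of the matrix with rows u, v, w vanishes.
The determinant works out to 4*λ + 24.
Setting this to zero gives λ = -6.

λ = -6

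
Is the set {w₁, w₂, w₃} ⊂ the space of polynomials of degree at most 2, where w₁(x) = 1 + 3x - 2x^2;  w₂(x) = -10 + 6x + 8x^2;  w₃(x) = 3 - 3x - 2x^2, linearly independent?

linearly dependent

Take coordinates with respect to the standard basis {1, x, x^2}.
Form the 3×3 matrix with these as columns; its determinant is 0.
A zero determinant means the columns are linearly dependent.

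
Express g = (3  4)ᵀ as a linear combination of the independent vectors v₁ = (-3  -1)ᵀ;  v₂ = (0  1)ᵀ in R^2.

g = -v₁ + 3v₂

Write g = c₁v₁ + c₂v₂ and equate components.
Row-reducing the augmented matrix gives the unique coefficients (c₁, c₂) = (-1, 3).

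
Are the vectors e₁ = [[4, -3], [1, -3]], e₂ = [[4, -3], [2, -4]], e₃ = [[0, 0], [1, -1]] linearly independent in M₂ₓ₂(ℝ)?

Take coordinates with respect to the standard basis {E₁₁, E₁₂, E₂₁, E₂₂}.
Row-reduce the matrix whose columns are e₁, e₂, e₃.
The reduction yields 2 nonzero rows, so the rank is 2.
Since rank 2 < 3, the set is linearly dependent.

linearly dependent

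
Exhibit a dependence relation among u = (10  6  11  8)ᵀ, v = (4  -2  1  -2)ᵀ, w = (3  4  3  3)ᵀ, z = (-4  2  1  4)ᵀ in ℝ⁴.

u - 3v - 2w - 2z = 0

Solve the homogeneous system with u, v, w, z as columns by row-reducing the coefficient matrix.
The free variable yields coefficients (1, -3, -2, -2) (any nonzero multiple also works).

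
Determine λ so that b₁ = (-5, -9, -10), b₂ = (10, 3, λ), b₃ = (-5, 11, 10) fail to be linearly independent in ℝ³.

Place the vectors as rows of a 3×3 matrix; dependence ⇔ determinant zero.
Expanding, det = 100*λ - 500.
Solving 100*λ - 500 = 0 yields λ = 5.

λ = 5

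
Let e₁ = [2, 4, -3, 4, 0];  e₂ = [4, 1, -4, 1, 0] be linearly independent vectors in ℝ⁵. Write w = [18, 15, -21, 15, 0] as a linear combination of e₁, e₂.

w = 3e₁ + 3e₂

Set up the augmented matrix [e₁ | e₂ | w] and row-reduce.
The system has the unique solution (a₁, a₂) = (3, 3).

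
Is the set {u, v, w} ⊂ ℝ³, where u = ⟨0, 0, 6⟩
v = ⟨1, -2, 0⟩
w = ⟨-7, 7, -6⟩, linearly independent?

Place the vectors as rows of a 3×3 matrix and reduce to echelon form.
The reduction yields 3 nonzero rows, so the rank is 3.
Since rank = 3 (the number of vectors), the set is linearly independent.

linearly independent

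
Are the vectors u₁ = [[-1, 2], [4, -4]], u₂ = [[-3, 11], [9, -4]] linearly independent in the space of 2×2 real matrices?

Write each element as a coordinate vector in ℝ⁴ using {E₁₁, E₁₂, E₂₁, E₂₂}.
Row-reduce the matrix whose columns are u₁, u₂.
The reduction yields 2 nonzero rows, so the rank is 2.
Since rank = 2 (the number of vectors), the set is linearly independent.

linearly independent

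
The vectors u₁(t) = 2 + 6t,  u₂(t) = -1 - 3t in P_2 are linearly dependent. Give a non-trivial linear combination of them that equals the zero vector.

u₁ + 2u₂ = 0

Pass to coordinate vectors relative to the basis {1, t, t^2}.
Solve the homogeneous system with u₁, u₂ as columns by row-reducing the coefficient matrix.
One solution (up to scaling) is (1, 2).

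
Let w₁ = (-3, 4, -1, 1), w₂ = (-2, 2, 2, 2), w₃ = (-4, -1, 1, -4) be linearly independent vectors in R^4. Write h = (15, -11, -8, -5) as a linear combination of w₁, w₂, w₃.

h = -w₁ - 4w₂ - w₃

Write h = c₁w₁ + … + c₃w₃ and equate components.
Row-reducing the augmented matrix gives the unique coefficients (c₁, c₂, c₃) = (-1, -4, -1).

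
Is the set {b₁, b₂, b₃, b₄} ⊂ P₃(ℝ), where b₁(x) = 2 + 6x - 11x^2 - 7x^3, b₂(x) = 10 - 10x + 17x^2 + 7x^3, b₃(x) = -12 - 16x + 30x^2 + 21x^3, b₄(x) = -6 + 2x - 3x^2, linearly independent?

linearly dependent

Take coordinates with respect to the standard basis {1, x, …, x^3}.
Place the vectors as rows of a 4×4 matrix and reduce to echelon form.
The reduction yields 2 nonzero rows, so the rank is 2.
Since rank 2 < 4, the set is linearly dependent.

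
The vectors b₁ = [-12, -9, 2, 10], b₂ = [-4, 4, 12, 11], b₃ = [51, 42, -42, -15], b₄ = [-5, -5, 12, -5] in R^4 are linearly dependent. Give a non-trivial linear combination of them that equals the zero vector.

3b₁ + b₃ + 3b₄ = 0

Write the vectors as columns of a matrix and find a nonzero vector in its null space.
A generator of the null space is (3, 0, 1, 3).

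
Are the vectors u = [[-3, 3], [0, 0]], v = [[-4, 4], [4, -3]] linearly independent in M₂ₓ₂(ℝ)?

Take coordinates with respect to the standard basis {E₁₁, E₁₂, E₂₁, E₂₂}.
Row-reduce the matrix whose columns are u, v.
The reduction yields 2 nonzero rows, so the rank is 2.
Since rank = 2 (the number of vectors), the set is linearly independent.

linearly independent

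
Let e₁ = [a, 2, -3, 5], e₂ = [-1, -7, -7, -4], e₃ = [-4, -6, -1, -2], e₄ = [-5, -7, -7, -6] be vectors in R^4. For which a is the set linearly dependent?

Place the vectors as rows of a 4×4 matrix; dependence ⇔ determinant zero.
The determinant works out to 70*a - 980.
Setting this to zero gives a = 14.

a = 14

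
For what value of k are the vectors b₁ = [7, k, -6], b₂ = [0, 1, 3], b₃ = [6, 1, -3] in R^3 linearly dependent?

k = 1/3

Dependence holds iff the 3×3 matrix [b₁ b₂ b₃] is singular.
Expanding, det = 18*k - 6.
Solving 18*k - 6 = 0 yields k = 1/3.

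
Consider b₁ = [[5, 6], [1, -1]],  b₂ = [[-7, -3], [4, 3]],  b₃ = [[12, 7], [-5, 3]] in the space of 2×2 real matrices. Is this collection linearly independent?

linearly independent

Write each element as a coordinate vector in ℝ⁴ using {E₁₁, E₁₂, E₂₁, E₂₂}.
Row-reduce the matrix whose columns are b₁, b₂, b₃.
The reduction yields 3 nonzero rows, so the rank is 3.
Since rank = 3 (the number of vectors), the set is linearly independent.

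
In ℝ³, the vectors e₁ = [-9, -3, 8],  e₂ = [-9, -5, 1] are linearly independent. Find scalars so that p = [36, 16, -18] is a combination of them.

Write p = α₁e₁ + α₂e₂ and equate components.
The system has the unique solution (α₁, α₂) = (-2, -2).

p = -2e₁ - 2e₂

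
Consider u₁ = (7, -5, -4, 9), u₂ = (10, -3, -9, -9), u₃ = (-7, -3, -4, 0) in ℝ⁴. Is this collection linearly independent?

Row-reduce the matrix whose columns are u₁, u₂, u₃.
The reduction yields 3 nonzero rows, so the rank is 3.
Since rank = 3 (the number of vectors), the set is linearly independent.

linearly independent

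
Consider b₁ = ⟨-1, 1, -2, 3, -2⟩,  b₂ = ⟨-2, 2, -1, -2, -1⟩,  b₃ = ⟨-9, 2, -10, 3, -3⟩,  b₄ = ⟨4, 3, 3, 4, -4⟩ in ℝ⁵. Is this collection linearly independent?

linearly dependent

Place the vectors as rows of a 4×5 matrix and reduce to echelon form.
The reduction yields 3 nonzero rows, so the rank is 3.
Since rank 3 < 4, the set is linearly dependent.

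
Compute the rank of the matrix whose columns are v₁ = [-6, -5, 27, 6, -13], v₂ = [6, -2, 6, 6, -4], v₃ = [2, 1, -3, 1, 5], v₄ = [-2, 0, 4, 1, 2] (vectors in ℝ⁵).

3

Form the matrix with v₁, v₂, v₃, v₄ as columns and reduce.
Reduction leaves 3 leading entries, giving rank 3.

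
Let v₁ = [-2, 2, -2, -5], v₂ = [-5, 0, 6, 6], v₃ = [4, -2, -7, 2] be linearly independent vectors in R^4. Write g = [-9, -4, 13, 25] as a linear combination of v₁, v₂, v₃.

g = -v₁ + 3v₂ + v₃

Since v₁, v₂, v₃ are independent, the coefficients expressing g are uniquely determined by a linear system.
Back-substitution yields (c₁, c₂, c₃) = (-1, 3, 1).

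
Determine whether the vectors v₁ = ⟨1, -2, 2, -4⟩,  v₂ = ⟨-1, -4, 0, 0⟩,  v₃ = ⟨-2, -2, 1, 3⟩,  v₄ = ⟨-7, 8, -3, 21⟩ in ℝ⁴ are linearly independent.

Row-reduce the matrix whose columns are v₁, v₂, v₃, v₄.
The reduction yields 3 nonzero rows, so the rank is 3.
Since rank 3 < 4, the set is linearly dependent.
Indeed 3v₁ + 2v₂ - 3v₃ + v₄ = 0.

linearly dependent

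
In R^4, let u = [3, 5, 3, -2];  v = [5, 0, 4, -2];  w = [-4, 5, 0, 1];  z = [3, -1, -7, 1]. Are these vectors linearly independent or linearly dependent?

linearly independent

The matrix [u|v|w|z] has determinant -179.
A nonzero determinant means the columns are linearly independent.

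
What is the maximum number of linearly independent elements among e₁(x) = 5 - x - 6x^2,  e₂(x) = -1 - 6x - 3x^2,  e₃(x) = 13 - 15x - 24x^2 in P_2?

Use coordinates relative to {1, x, x^2}.
Apply Gaussian elimination to the matrix whose rows are e₁, e₂, e₃.
The echelon form has 2 nonzero rows, so the rank is 2.

2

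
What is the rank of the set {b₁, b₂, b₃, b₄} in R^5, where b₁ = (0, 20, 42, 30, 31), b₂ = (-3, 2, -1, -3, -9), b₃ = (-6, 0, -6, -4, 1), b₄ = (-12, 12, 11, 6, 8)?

rank 3

Form the matrix with b₁, b₂, b₃, b₄ as columns and reduce.
Exactly 3 pivots survive; hence the rank is 3.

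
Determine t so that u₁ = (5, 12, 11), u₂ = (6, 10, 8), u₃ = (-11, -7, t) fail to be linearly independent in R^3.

Place the vectors as rows of a 3×3 matrix; dependence ⇔ determinant zero.
Cofactor expansion gives det = -22*t - 28.
Solving -22*t - 28 = 0 yields t = -14/11.

t = -14/11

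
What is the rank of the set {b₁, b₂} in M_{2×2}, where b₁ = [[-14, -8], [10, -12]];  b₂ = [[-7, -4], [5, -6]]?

rank 1

Use coordinates relative to {E₁₁, E₁₂, E₂₁, E₂₂}.
Row-reduce the 2×4 matrix with these as rows.
Exactly 1 pivot survives; hence the rank is 1.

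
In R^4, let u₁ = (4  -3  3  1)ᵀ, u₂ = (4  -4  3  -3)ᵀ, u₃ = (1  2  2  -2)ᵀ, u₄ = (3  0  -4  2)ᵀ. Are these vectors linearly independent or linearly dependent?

linearly independent

Place the vectors as rows of a 4×4 matrix and reduce to echelon form.
The reduction yields 4 nonzero rows, so the rank is 4.
Since rank = 4 (the number of vectors), the set is linearly independent.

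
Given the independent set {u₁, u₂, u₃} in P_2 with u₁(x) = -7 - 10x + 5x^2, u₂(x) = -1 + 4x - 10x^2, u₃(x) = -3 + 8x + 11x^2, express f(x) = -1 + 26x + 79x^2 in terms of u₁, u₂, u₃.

f = -u₁ - 4u₂ + 4u₃

Take coordinate vectors relative to {1, x, x^2}.
Write f = α₁u₁ + … + α₃u₃ and equate components.
The system has the unique solution (α₁, α₂, α₃) = (-1, -4, 4).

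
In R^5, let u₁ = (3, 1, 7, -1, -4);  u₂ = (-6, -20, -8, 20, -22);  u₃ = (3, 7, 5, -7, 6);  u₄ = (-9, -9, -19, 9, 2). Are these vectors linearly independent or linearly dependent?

Row-reduce the matrix whose columns are u₁, u₂, u₃, u₄.
The reduction yields 2 nonzero rows, so the rank is 2.
Since rank 2 < 4, the set is linearly dependent.
Indeed u₁ - u₂ - 3u₃ = 0.

linearly dependent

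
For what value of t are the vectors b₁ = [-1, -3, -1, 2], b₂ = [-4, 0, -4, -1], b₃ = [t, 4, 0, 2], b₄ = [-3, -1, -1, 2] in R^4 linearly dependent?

Place the vectors as rows of a 4×4 matrix; dependence ⇔ determinant zero.
Expanding, det = 18*t + 120.
Solving 18*t + 120 = 0 yields t = -20/3.

t = -20/3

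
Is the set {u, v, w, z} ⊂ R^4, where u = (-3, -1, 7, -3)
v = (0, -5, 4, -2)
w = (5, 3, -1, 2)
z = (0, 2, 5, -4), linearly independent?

linearly independent

Place the vectors as rows of a 4×4 matrix and reduce to echelon form.
The reduction yields 4 nonzero rows, so the rank is 4.
Since rank = 4 (the number of vectors), the set is linearly independent.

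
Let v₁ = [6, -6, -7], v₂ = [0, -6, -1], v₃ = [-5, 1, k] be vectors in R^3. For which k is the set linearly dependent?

k = 31/6

The vectors are dependent exactly when the determinant of the matrix with rows v₁, v₂, v₃ vanishes.
The determinant works out to 186 - 36*k.
This vanishes exactly when k = 31/6.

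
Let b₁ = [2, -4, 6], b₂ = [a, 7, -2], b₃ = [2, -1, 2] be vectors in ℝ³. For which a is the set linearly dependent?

The set is linearly dependent precisely when det[b₁; b₂; b₃] = 0.
The determinant works out to 2*a - 44.
Solving 2*a - 44 = 0 yields a = 22.

a = 22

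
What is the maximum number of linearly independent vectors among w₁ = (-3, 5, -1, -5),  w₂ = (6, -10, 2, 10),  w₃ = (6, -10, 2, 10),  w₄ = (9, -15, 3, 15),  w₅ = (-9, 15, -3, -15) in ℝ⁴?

1

Apply Gaussian elimination to the matrix whose rows are w₁, w₂, w₃, w₄, w₅.
The echelon form has 1 nonzero row, so the rank is 1.
(With 5 elements in a 4-dimensional space the rank is at most 4.)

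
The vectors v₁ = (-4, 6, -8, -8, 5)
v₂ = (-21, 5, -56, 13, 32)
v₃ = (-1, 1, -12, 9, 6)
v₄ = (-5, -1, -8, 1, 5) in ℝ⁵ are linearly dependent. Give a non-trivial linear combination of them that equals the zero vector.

Row-reduce the matrix with v₁, v₂, v₃, v₄ as columns; the null space gives the coefficients.
One solution (up to scaling) is (1, -1, 2, 3).

v₁ - v₂ + 2v₃ + 3v₄ = 0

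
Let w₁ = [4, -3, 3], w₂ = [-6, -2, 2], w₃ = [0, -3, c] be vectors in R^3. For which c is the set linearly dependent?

The set is linearly dependent precisely when det[w₁; w₂; w₃] = 0.
Expanding, det = 78 - 26*c.
Setting this to zero gives c = 3.

c = 3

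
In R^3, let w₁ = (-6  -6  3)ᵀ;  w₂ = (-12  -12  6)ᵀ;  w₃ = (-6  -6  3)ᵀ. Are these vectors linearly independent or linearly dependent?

linearly dependent

Two of the vectors are equal, giving an immediate dependence.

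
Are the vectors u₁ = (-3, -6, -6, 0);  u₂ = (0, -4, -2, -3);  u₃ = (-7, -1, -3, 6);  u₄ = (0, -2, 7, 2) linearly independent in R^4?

The matrix [u₁|u₂|u₃|u₄] has determinant 549.
A nonzero determinant means the columns are linearly independent.

linearly independent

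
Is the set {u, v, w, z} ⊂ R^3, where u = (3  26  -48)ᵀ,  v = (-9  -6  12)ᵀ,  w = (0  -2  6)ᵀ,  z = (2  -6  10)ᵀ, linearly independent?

There are 4 vectors in a 3-dimensional space, so they cannot be linearly independent.

linearly dependent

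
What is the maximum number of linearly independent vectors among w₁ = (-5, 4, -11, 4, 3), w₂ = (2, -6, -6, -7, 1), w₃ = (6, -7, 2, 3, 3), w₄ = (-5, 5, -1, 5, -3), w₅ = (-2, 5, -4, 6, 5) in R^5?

4

Form the matrix with w₁, w₂, w₃, w₄, w₅ as columns and reduce.
Exactly 4 pivots survive; hence the rank is 4.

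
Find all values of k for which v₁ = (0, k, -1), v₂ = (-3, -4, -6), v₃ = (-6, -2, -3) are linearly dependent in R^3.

k = -2/3

The set is linearly dependent precisely when det[v₁; v₂; v₃] = 0.
Expanding, det = 27*k + 18.
Solving 27*k + 18 = 0 yields k = -2/3.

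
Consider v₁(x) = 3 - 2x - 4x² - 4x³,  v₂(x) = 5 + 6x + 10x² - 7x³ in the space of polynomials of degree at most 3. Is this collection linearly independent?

linearly independent

Take coordinates with respect to the standard basis {1, x, …, x³}.
Place the vectors as rows of a 2×4 matrix and reduce to echelon form.
The reduction yields 2 nonzero rows, so the rank is 2.
Since rank = 2 (the number of vectors), the set is linearly independent.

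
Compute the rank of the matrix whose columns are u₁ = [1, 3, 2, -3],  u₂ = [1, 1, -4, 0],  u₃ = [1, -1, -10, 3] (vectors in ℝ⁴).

rank 2

Form the matrix with u₁, u₂, u₃ as columns and reduce.
There are 2 pivot columns, so rank = 2.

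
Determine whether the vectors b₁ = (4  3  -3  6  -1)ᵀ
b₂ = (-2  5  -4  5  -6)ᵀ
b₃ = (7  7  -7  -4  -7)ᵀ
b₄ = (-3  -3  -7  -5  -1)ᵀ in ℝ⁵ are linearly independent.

Row-reduce the matrix whose columns are b₁, b₂, b₃, b₄.
The reduction yields 4 nonzero rows, so the rank is 4.
Since rank = 4 (the number of vectors), the set is linearly independent.

linearly independent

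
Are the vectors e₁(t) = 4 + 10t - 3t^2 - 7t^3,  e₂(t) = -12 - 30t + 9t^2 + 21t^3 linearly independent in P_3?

Write each element as a coordinate vector in ℝ⁴ using {1, t, …, t^3}.
Place the vectors as rows of a 2×4 matrix and reduce to echelon form.
The reduction yields 1 nonzero row, so the rank is 1.
Since rank 1 < 2, the set is linearly dependent.
Indeed 3e₁ + e₂ = 0.

linearly dependent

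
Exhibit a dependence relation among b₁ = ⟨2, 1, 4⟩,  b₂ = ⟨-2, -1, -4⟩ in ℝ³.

Set up α₁b₁ + α₂b₂ = 0 and solve the homogeneous system.
A generator of the null space is (1, 1).

b₁ + b₂ = 0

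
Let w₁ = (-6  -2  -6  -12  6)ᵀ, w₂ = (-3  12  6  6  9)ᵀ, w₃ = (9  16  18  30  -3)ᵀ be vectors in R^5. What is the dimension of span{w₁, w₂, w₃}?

Form the matrix with w₁, w₂, w₃ as columns and reduce.
Reduction leaves 2 leading entries, giving rank 2.

dim = 2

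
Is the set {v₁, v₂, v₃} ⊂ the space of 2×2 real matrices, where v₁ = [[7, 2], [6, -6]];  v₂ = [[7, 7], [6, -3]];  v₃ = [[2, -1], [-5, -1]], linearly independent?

Take coordinates with respect to the standard basis {E₁₁, E₁₂, E₂₁, E₂₂}.
Row-reduce the matrix whose columns are v₁, v₂, v₃.
The reduction yields 3 nonzero rows, so the rank is 3.
Since rank = 3 (the number of vectors), the set is linearly independent.

linearly independent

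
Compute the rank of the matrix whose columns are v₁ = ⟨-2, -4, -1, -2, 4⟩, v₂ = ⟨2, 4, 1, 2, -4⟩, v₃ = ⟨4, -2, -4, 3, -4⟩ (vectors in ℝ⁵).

Row-reduce the 3×5 matrix with these as rows.
There are 2 pivot columns, so rank = 2.

rank 2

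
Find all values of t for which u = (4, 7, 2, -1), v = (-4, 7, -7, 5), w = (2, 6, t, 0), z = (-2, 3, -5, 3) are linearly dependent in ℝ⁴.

The set is linearly dependent precisely when det[u; v; w; z] = 0.
Expanding, det = 36*t - 24.
Solving 36*t - 24 = 0 yields t = 2/3.

t = 2/3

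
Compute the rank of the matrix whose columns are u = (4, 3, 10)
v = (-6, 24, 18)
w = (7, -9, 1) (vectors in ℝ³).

Put the 3×3 matrix [u|v|w] into echelon form.
Reduction leaves 2 leading entries, giving rank 2.

2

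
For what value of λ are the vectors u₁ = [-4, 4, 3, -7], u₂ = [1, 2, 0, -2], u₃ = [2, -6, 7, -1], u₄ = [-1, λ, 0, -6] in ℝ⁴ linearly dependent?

Place the vectors as rows of a 4×4 matrix; dependence ⇔ determinant zero.
Cofactor expansion gives det = 684 - 114*λ.
Setting this to zero gives λ = 6.

λ = 6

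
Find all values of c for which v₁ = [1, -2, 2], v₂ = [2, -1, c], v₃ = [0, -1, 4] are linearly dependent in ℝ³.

c = -8

The vectors are dependent exactly when the determinant of the matrix with rows v₁, v₂, v₃ vanishes.
The determinant works out to c + 8.
Solving c + 8 = 0 yields c = -8.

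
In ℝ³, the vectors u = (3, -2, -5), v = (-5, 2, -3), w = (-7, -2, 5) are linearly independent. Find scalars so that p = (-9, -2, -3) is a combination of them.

Write p = α₁u + … + α₃w and equate components.
The system has the unique solution (α₁, α₂, α₃) = (1, 1, 1).

p = u + v + w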